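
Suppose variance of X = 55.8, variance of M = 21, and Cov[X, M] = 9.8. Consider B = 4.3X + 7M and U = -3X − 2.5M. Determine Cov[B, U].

Cov[B, U] = -1398.47

By bilinearity, Cov[B, U] = ac·variance of X + bd·variance of M + (ad+bc)·Cov[X, M], with a=4.3, b=7, c=-3, d=-2.5.
ac·variance of X = 4.3·(-3)·55.8 = -719.82
bd·variance of M = 7·(-2.5)·21 = -367.5
(ad+bc)·Cov[X, M] = (-31.75)·9.8 = -311.15
Cov[B, U] = -719.82 + (-367.5) + (-311.15) = -1398.47.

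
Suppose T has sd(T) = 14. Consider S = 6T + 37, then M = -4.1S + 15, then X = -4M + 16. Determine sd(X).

sd(X) = 1377.6

sd(S) = |6|·14 = 84.
sd(M) = |-4.1|·84 = 344.4.
sd(X) = |-4|·344.4 = 1377.6.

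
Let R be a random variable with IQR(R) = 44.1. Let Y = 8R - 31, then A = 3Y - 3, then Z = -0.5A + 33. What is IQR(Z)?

IQR(Z) = 529.2

IQR(Y) = |8|·44.1 = 352.8.
IQR(A) = |3|·352.8 = 1058.4.
IQR(Z) = |-0.5|·1058.4 = 529.2.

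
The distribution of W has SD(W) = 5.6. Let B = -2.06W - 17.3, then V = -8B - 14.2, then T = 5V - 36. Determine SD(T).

SD(B) = |-2.06|·5.6 = 11.536.
SD(V) = |-8|·11.536 = 92.288.
SD(T) = |5|·92.288 = 461.44.

SD(T) = 461.44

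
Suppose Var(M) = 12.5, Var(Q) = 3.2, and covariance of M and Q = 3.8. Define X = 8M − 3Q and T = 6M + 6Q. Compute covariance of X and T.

covariance of X and T = 656.4

By bilinearity, covariance of X and T = ac·Var(M) + bd·Var(Q) + (ad+bc)·covariance of M and Q, with a=8, b=-3, c=6, d=6.
ac·Var(M) = 8·6·12.5 = 600
bd·Var(Q) = (-3)·6·3.2 = -57.6
(ad+bc)·covariance of M and Q = (30)·3.8 = 114
covariance of X and T = 600 + (-57.6) + 114 = 656.4.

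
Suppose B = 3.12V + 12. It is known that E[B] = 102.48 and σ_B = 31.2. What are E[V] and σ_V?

From B = 3.12V + 12: E[B] = a·E[V] + b, so E[V] = (E[B] − b)/a = (102.48 − 12)/3.12 = 29.
σ_B = |a|·σ_V, so σ_V = 31.2/|3.12| = 10.

E[V] = 29, σ_V = 10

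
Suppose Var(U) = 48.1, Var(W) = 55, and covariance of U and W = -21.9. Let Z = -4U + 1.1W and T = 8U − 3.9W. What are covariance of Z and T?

By bilinearity, covariance of Z and T = ac·Var(U) + bd·Var(W) + (ad+bc)·covariance of U and W, with a=-4, b=1.1, c=8, d=-3.9.
ac·Var(U) = (-4)·8·48.1 = -1539.2
bd·Var(W) = 1.1·(-3.9)·55 = -235.95
(ad+bc)·covariance of U and W = (24.4)·(-21.9) = -534.36
covariance of Z and T = -1539.2 + (-235.95) + (-534.36) = -2309.51.

covariance of Z and T = -2309.51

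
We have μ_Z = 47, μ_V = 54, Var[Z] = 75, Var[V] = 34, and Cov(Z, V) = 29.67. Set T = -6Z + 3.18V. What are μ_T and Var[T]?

μ_T = -110.28, Var[T] = 1911.6144

μ_T = (-6)·μ_Z + 3.18·μ_V = (-6)·47 + 3.18·54 = -110.28.
Var[T] = a²·Var[Z] + b²·Var[V] + 2ab·Cov(Z, V) with a = -6, b = 3.18.
= (-6)²·75 + 3.18²·34 + 2·(-6)·3.18·29.67
= 2700 + 343.8216 + (-1132.2072) = 1911.6144.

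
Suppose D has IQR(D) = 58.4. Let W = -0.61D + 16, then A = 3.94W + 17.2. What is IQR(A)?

IQR(A) = 140.35856

IQR(W) = |-0.61|·58.4 = 35.624.
IQR(A) = |3.94|·35.624 = 140.35856.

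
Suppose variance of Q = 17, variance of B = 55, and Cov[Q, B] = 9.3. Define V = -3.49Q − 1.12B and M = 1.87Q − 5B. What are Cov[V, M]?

Cov[V, M] = 339.85998

By bilinearity, Cov[V, M] = ac·variance of Q + bd·variance of B + (ad+bc)·Cov[Q, B], with a=-3.49, b=-1.12, c=1.87, d=-5.
ac·variance of Q = (-3.49)·1.87·17 = -110.9471
bd·variance of B = (-1.12)·(-5)·55 = 308
(ad+bc)·Cov[Q, B] = (15.3556)·9.3 = 142.80708
Cov[V, M] = -110.9471 + 308 + 142.80708 = 339.85998.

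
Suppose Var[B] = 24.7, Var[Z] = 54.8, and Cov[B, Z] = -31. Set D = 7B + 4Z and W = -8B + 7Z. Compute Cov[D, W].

Cov[D, W] = -375.8

By bilinearity, Cov[D, W] = ac·Var[B] + bd·Var[Z] + (ad+bc)·Cov[B, Z], with a=7, b=4, c=-8, d=7.
ac·Var[B] = 7·(-8)·24.7 = -1383.2
bd·Var[Z] = 4·7·54.8 = 1534.4
(ad+bc)·Cov[B, Z] = (17)·(-31) = -527
Cov[D, W] = -1383.2 + 1534.4 + (-527) = -375.8.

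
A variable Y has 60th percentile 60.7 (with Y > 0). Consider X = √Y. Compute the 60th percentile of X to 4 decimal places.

√Y is increasing, so P_{60}(X) = g(P_{60}(Y)) ≈ 7.791.

60th percentile of X = 7.791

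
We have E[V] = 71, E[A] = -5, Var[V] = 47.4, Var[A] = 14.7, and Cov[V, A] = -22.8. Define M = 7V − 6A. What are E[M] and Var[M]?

E[M] = 7·E[V] + (-6)·E[A] = 7·71 + (-6)·(-5) = 527.
Var[M] = a²·Var[V] + b²·Var[A] + 2ab·Cov[V, A] with a = 7, b = -6.
= 7²·47.4 + (-6)²·14.7 + 2·7·(-6)·(-22.8)
= 2322.6 + 529.2 + 1915.2 = 4767.

E[M] = 527, Var[M] = 4767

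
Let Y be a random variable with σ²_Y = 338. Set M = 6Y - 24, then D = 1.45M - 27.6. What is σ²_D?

σ²_D = 25583.22

σ²_M = 6²·338 = 12168.
σ²_D = 1.45²·12168 = 25583.22.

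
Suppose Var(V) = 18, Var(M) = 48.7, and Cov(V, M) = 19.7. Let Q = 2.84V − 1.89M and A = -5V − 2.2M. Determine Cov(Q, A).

Cov(Q, A) = 9.974

By bilinearity, Cov(Q, A) = ac·Var(V) + bd·Var(M) + (ad+bc)·Cov(V, M), with a=2.84, b=-1.89, c=-5, d=-2.2.
ac·Var(V) = 2.84·(-5)·18 = -255.6
bd·Var(M) = (-1.89)·(-2.2)·48.7 = 202.4946
(ad+bc)·Cov(V, M) = (3.202)·19.7 = 63.0794
Cov(Q, A) = -255.6 + 202.4946 + 63.0794 = 9.974.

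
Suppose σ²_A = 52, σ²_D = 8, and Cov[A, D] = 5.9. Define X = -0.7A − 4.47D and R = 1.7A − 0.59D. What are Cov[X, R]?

Cov[X, R] = -83.179

By bilinearity, Cov[X, R] = ac·σ²_A + bd·σ²_D + (ad+bc)·Cov[A, D], with a=-0.7, b=-4.47, c=1.7, d=-0.59.
ac·σ²_A = (-0.7)·1.7·52 = -61.88
bd·σ²_D = (-4.47)·(-0.59)·8 = 21.0984
(ad+bc)·Cov[A, D] = (-7.186)·5.9 = -42.3974
Cov[X, R] = -61.88 + 21.0984 + (-42.3974) = -83.179.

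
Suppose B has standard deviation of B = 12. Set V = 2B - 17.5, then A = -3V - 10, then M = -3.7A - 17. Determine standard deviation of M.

standard deviation of V = |2|·12 = 24.
standard deviation of A = |-3|·24 = 72.
standard deviation of M = |-3.7|·72 = 266.4.

standard deviation of M = 266.4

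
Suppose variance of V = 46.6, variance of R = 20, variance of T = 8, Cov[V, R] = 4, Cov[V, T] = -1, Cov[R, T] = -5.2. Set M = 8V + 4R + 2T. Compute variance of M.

variance of M = 3475.2

variance of M = a²·variance of V + b²·variance of R + c²·variance of T + 2ab·Cov[V, R] + 2ac·Cov[V, T] + 2bc·Cov[R, T], with a = 8, b = 4, c = 2.
= 2982.4 + 320 + 32 + 256 + (-32) + (-83.2)
= 3475.2.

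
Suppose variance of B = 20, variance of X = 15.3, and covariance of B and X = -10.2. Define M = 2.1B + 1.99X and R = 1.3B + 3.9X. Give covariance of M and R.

By bilinearity, covariance of M and R = ac·variance of B + bd·variance of X + (ad+bc)·covariance of B and X, with a=2.1, b=1.99, c=1.3, d=3.9.
ac·variance of B = 2.1·1.3·20 = 54.6
bd·variance of X = 1.99·3.9·15.3 = 118.7433
(ad+bc)·covariance of B and X = (10.777)·(-10.2) = -109.9254
covariance of M and R = 54.6 + 118.7433 + (-109.9254) = 63.4179.

covariance of M and R = 63.4179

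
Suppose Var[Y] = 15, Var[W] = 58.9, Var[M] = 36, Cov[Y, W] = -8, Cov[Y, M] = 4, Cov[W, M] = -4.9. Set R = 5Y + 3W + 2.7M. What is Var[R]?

Var[R] = 956.16

Var[R] = a²·Var[Y] + b²·Var[W] + c²·Var[M] + 2ab·Cov[Y, W] + 2ac·Cov[Y, M] + 2bc·Cov[W, M], with a = 5, b = 3, c = 2.7.
= 375 + 530.1 + 262.44 + (-240) + 108 + (-79.38)
= 956.16.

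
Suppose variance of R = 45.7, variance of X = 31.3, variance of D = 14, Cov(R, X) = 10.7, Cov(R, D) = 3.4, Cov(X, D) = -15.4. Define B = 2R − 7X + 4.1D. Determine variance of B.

variance of B = 2591.96

variance of B = a²·variance of R + b²·variance of X + c²·variance of D + 2ab·Cov(R, X) + 2ac·Cov(R, D) + 2bc·Cov(X, D), with a = 2, b = -7, c = 4.1.
= 182.8 + 1533.7 + 235.34 + (-299.6) + 55.76 + 883.96
= 2591.96.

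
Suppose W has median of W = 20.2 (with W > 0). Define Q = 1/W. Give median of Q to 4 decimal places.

1/W is monotone on this domain, so median of Q = 1/(20.2) ≈ 0.0495.

median of Q = 0.0495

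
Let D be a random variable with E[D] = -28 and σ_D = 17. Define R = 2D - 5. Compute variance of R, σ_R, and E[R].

R = 2D - 5 is linear with a = 2, b = -5.
variance of D = 17² = 289.
variance of R = a²·variance of D = 2²·289 = 1156 (the additive constant -5 does not affect variance).
σ_R = |a|·σ_D = |2|·17 = 34.
E[R] = a·E[D] + b = 2·(-28) + (-5) = -61.

variance of R = 1156, σ_R = 34, E[R] = -61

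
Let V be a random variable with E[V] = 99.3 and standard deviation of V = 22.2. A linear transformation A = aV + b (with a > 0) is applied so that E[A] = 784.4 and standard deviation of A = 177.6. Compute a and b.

a = 8, b = -10

standard deviation of A = a·standard deviation of V (a > 0), so a = 177.6/22.2 = 8.
E[A] = a·E[V] + b, so b = 784.4 − 8·99.3 = -10.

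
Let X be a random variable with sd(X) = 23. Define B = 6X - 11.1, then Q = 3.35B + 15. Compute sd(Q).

sd(Q) = 462.3

sd(B) = |6|·23 = 138.
sd(Q) = |3.35|·138 = 462.3.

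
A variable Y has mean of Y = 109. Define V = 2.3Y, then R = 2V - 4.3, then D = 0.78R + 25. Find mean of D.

mean of V = 2.3·109 = 250.7.
mean of R = 2·250.7 + (-4.3) = 497.1.
mean of D = 0.78·497.1 + 25 = 412.738.

mean of D = 412.738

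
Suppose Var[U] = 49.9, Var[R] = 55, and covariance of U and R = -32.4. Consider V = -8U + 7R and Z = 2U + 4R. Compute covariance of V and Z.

By bilinearity, covariance of V and Z = ac·Var[U] + bd·Var[R] + (ad+bc)·covariance of U and R, with a=-8, b=7, c=2, d=4.
ac·Var[U] = (-8)·2·49.9 = -798.4
bd·Var[R] = 7·4·55 = 1540
(ad+bc)·covariance of U and R = (-18)·(-32.4) = 583.2
covariance of V and Z = -798.4 + 1540 + 583.2 = 1324.8.

covariance of V and Z = 1324.8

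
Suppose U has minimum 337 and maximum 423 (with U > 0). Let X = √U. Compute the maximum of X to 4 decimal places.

max(X) = 20.567

√U is increasing on this domain, so max(X) comes from max(U) = 423: max(X) = √(423) ≈ 20.567.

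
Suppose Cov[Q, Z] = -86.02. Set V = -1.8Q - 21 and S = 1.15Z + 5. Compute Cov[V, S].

Cov[V, S] = 178.0614

Cov[V, S] = a·c·Cov[Q, Z] = (-1.8)·1.15·(-86.02) = 178.0614. Additive constants drop out.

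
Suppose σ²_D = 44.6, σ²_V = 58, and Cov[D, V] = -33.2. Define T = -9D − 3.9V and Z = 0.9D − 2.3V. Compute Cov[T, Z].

Cov[T, Z] = -411.708

By bilinearity, Cov[T, Z] = ac·σ²_D + bd·σ²_V + (ad+bc)·Cov[D, V], with a=-9, b=-3.9, c=0.9, d=-2.3.
ac·σ²_D = (-9)·0.9·44.6 = -361.26
bd·σ²_V = (-3.9)·(-2.3)·58 = 520.26
(ad+bc)·Cov[D, V] = (17.19)·(-33.2) = -570.708
Cov[T, Z] = -361.26 + 520.26 + (-570.708) = -411.708.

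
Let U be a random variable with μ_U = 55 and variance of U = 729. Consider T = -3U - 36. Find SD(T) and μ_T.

SD(T) = 81, μ_T = -201

T = -3U - 36 is linear with a = -3, b = -36.
SD(U) = √729 = 27.
SD(T) = |a|·SD(U) = |-3|·27 = 81.
μ_T = a·μ_U + b = (-3)·55 + (-36) = -201.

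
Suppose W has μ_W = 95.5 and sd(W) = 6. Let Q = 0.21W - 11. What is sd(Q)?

Q = 0.21W - 11 is linear with a = 0.21, b = -11.
sd(Q) = |a|·sd(W) = |0.21|·6 = 1.26.

sd(Q) = 1.26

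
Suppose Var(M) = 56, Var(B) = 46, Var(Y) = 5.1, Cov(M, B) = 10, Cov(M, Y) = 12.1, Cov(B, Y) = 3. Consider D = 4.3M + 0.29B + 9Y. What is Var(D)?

Var(D) = 2429.5486

Var(D) = a²·Var(M) + b²·Var(B) + c²·Var(Y) + 2ab·Cov(M, B) + 2ac·Cov(M, Y) + 2bc·Cov(B, Y), with a = 4.3, b = 0.29, c = 9.
= 1035.44 + 3.8686 + 413.1 + 24.94 + 936.54 + 15.66
= 2429.5486.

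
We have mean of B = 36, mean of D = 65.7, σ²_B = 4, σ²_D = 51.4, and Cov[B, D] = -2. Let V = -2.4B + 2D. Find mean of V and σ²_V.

mean of V = (-2.4)·mean of B + 2·mean of D = (-2.4)·36 + 2·65.7 = 45.
σ²_V = a²·σ²_B + b²·σ²_D + 2ab·Cov[B, D] with a = -2.4, b = 2.
= (-2.4)²·4 + 2²·51.4 + 2·(-2.4)·2·(-2)
= 23.04 + 205.6 + 19.2 = 247.84.

mean of V = 45, σ²_V = 247.84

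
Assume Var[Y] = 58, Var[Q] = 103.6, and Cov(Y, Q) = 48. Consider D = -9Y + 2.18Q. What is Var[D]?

Var[D] = 3306.82864

Var[D] = a²·Var[Y] + b²·Var[Q] + 2ab·Cov(Y, Q) with a = -9, b = 2.18.
= (-9)²·58 + 2.18²·103.6 + 2·(-9)·2.18·48
= 4698 + 492.34864 + (-1883.52) = 3306.82864.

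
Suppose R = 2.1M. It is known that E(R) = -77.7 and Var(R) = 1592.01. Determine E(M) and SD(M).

From R = 2.1M: E(R) = a·E(M) + b, so E(M) = (E(R) − b)/a = (-77.7 − 0)/2.1 = -37.
SD(R) = √1592.01 = 39.9.
SD(R) = |a|·SD(M), so SD(M) = 39.9/|2.1| = 19.

E(M) = -37, SD(M) = 19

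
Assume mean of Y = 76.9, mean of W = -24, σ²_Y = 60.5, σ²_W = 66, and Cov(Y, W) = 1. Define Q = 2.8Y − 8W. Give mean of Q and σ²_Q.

mean of Q = 407.32, σ²_Q = 4653.52

mean of Q = 2.8·mean of Y + (-8)·mean of W = 2.8·76.9 + (-8)·(-24) = 407.32.
σ²_Q = a²·σ²_Y + b²·σ²_W + 2ab·Cov(Y, W) with a = 2.8, b = -8.
= 2.8²·60.5 + (-8)²·66 + 2·2.8·(-8)·1
= 474.32 + 4224 + (-44.8) = 4653.52.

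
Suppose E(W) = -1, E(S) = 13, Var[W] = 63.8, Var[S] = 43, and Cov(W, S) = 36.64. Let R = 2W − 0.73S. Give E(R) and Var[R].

E(R) = -11.49, Var[R] = 171.1259

E(R) = 2·E(W) + (-0.73)·E(S) = 2·(-1) + (-0.73)·13 = -11.49.
Var[R] = a²·Var[W] + b²·Var[S] + 2ab·Cov(W, S) with a = 2, b = -0.73.
= 2²·63.8 + (-0.73)²·43 + 2·2·(-0.73)·36.64
= 255.2 + 22.9147 + (-106.9888) = 171.1259.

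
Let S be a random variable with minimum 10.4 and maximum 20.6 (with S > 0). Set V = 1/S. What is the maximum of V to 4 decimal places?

1/S is decreasing on this domain, so max(V) comes from min(S) = 10.4: max(V) = 1/(10.4) ≈ 0.0962.

max(V) = 0.0962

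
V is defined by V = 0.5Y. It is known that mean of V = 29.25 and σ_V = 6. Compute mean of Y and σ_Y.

mean of Y = 58.5, σ_Y = 12

From V = 0.5Y: mean of V = a·mean of Y + b, so mean of Y = (mean of V − b)/a = (29.25 − 0)/0.5 = 58.5.
σ_V = |a|·σ_Y, so σ_Y = 6/|0.5| = 12.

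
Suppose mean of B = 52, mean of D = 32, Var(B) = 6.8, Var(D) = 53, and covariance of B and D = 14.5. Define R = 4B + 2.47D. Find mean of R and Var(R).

mean of R = 4·mean of B + 2.47·mean of D = 4·52 + 2.47·32 = 287.04.
Var(R) = a²·Var(B) + b²·Var(D) + 2ab·covariance of B and D with a = 4, b = 2.47.
= 4²·6.8 + 2.47²·53 + 2·4·2.47·14.5
= 108.8 + 323.3477 + 286.52 = 718.6677.

mean of R = 287.04, Var(R) = 718.6677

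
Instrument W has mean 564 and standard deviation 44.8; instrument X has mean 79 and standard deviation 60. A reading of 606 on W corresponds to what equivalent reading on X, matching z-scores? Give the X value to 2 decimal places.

X = 135.25

z = (606 − 564)/44.8 = 0.9375.
X = 79 + z·60 = 79 + (606 − 564)·60/44.8 = 135.25.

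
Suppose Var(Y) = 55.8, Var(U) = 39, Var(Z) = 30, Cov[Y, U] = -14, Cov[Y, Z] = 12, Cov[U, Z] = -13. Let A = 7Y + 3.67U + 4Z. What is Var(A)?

Var(A) = a²·Var(Y) + b²·Var(U) + c²·Var(Z) + 2ab·Cov[Y, U] + 2ac·Cov[Y, Z] + 2bc·Cov[U, Z], with a = 7, b = 3.67, c = 4.
= 2734.2 + 525.2871 + 480 + (-719.32) + 672 + (-381.68)
= 3310.4871.

Var(A) = 3310.4871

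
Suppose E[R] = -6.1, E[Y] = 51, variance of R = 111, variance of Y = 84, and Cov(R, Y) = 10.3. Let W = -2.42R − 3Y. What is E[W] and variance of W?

E[W] = (-2.42)·E[R] + (-3)·E[Y] = (-2.42)·(-6.1) + (-3)·51 = -138.238.
variance of W = a²·variance of R + b²·variance of Y + 2ab·Cov(R, Y) with a = -2.42, b = -3.
= (-2.42)²·111 + (-3)²·84 + 2·(-2.42)·(-3)·10.3
= 650.0604 + 756 + 149.556 = 1555.6164.

E[W] = -138.238, variance of W = 1555.6164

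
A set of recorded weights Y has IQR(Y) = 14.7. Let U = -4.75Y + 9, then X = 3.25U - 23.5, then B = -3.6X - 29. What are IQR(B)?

IQR(B) = 816.9525

IQR(U) = |-4.75|·14.7 = 69.825.
IQR(X) = |3.25|·69.825 = 226.93125.
IQR(B) = |-3.6|·226.93125 = 816.9525.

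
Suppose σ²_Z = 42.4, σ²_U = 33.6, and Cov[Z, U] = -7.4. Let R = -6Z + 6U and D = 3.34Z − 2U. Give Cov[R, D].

Cov[R, D] = -1489.992

By bilinearity, Cov[R, D] = ac·σ²_Z + bd·σ²_U + (ad+bc)·Cov[Z, U], with a=-6, b=6, c=3.34, d=-2.
ac·σ²_Z = (-6)·3.34·42.4 = -849.696
bd·σ²_U = 6·(-2)·33.6 = -403.2
(ad+bc)·Cov[Z, U] = (32.04)·(-7.4) = -237.096
Cov[R, D] = -849.696 + (-403.2) + (-237.096) = -1489.992.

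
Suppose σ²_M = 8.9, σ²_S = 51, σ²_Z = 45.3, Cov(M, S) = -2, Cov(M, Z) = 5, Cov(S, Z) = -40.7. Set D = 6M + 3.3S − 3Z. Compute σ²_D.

σ²_D = a²·σ²_M + b²·σ²_S + c²·σ²_Z + 2ab·Cov(M, S) + 2ac·Cov(M, Z) + 2bc·Cov(S, Z), with a = 6, b = 3.3, c = -3.
= 320.4 + 555.39 + 407.7 + (-79.2) + (-180) + 805.86
= 1830.15.

σ²_D = 1830.15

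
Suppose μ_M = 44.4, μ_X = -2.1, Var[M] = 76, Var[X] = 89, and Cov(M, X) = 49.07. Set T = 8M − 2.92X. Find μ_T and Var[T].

μ_T = 361.332, Var[T] = 3330.2992

μ_T = 8·μ_M + (-2.92)·μ_X = 8·44.4 + (-2.92)·(-2.1) = 361.332.
Var[T] = a²·Var[M] + b²·Var[X] + 2ab·Cov(M, X) with a = 8, b = -2.92.
= 8²·76 + (-2.92)²·89 + 2·8·(-2.92)·49.07
= 4864 + 758.8496 + (-2292.5504) = 3330.2992.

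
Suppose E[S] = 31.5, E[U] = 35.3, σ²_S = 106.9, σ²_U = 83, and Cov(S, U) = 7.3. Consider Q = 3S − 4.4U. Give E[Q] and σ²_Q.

E[Q] = 3·E[S] + (-4.4)·E[U] = 3·31.5 + (-4.4)·35.3 = -60.82.
σ²_Q = a²·σ²_S + b²·σ²_U + 2ab·Cov(S, U) with a = 3, b = -4.4.
= 3²·106.9 + (-4.4)²·83 + 2·3·(-4.4)·7.3
= 962.1 + 1606.88 + (-192.72) = 2376.26.

E[Q] = -60.82, σ²_Q = 2376.26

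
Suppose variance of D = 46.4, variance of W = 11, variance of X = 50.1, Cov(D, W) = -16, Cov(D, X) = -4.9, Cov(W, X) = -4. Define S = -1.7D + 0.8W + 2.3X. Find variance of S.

variance of S = 473.283

variance of S = a²·variance of D + b²·variance of W + c²·variance of X + 2ab·Cov(D, W) + 2ac·Cov(D, X) + 2bc·Cov(W, X), with a = -1.7, b = 0.8, c = 2.3.
= 134.096 + 7.04 + 265.029 + 43.52 + 38.318 + (-14.72)
= 473.283.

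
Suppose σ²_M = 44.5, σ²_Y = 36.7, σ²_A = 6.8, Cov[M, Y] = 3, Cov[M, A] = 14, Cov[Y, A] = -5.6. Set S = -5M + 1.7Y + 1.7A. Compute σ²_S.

σ²_S = a²·σ²_M + b²·σ²_Y + c²·σ²_A + 2ab·Cov[M, Y] + 2ac·Cov[M, A] + 2bc·Cov[Y, A], with a = -5, b = 1.7, c = 1.7.
= 1112.5 + 106.063 + 19.652 + (-51) + (-238) + (-32.368)
= 916.847.

σ²_S = 916.847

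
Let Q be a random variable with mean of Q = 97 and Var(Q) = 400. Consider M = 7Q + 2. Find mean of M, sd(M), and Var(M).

mean of M = 681, sd(M) = 140, Var(M) = 19600

M = 7Q + 2 is linear with a = 7, b = 2.
mean of M = a·mean of Q + b = 7·97 + 2 = 681.
sd(Q) = √400 = 20.
sd(M) = |a|·sd(Q) = |7|·20 = 140.
Var(M) = a²·Var(Q) = 7²·400 = 19600 (the additive constant 2 does not affect variance).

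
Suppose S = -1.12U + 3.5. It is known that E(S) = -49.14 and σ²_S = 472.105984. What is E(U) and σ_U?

From S = -1.12U + 3.5: E(S) = a·E(U) + b, so E(U) = (E(S) − b)/a = (-49.14 − 3.5)/(-1.12) = 47.
σ_S = √472.105984 = 21.728.
σ_S = |a|·σ_U, so σ_U = 21.728/|-1.12| = 19.4.

E(U) = 47, σ_U = 19.4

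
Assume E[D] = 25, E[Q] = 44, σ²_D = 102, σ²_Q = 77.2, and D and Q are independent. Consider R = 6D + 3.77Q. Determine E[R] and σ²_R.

E[R] = 6·E[D] + 3.77·E[Q] = 6·25 + 3.77·44 = 315.88.
σ²_R = a²·σ²_D + b²·σ²_Q + 2ab·Cov(D, Q) with a = 6, b = 3.77.
Independence gives Cov(D, Q) = 0.
= 6²·102 + 3.77²·77.2 + 2·6·3.77·0
= 3672 + 1097.23588 + 0 = 4769.23588.

E[R] = 315.88, σ²_R = 4769.23588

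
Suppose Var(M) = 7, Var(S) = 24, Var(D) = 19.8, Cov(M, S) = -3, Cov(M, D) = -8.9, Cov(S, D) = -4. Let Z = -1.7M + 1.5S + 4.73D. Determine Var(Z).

Var(Z) = a²·Var(M) + b²·Var(S) + c²·Var(D) + 2ab·Cov(M, S) + 2ac·Cov(M, D) + 2bc·Cov(S, D), with a = -1.7, b = 1.5, c = 4.73.
= 20.23 + 54 + 442.98342 + 15.3 + 143.1298 + (-56.76)
= 618.88322.

Var(Z) = 618.88322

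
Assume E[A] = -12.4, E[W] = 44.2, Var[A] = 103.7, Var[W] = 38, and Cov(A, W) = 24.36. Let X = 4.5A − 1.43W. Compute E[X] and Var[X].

E[X] = 4.5·E[A] + (-1.43)·E[W] = 4.5·(-12.4) + (-1.43)·44.2 = -119.006.
Var[X] = a²·Var[A] + b²·Var[W] + 2ab·Cov(A, W) with a = 4.5, b = -1.43.
= 4.5²·103.7 + (-1.43)²·38 + 2·4.5·(-1.43)·24.36
= 2099.925 + 77.7062 + (-313.5132) = 1864.118.

E[X] = -119.006, Var[X] = 1864.118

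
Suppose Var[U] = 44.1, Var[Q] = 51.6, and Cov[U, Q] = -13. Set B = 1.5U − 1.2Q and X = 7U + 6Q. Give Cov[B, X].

By bilinearity, Cov[B, X] = ac·Var[U] + bd·Var[Q] + (ad+bc)·Cov[U, Q], with a=1.5, b=-1.2, c=7, d=6.
ac·Var[U] = 1.5·7·44.1 = 463.05
bd·Var[Q] = (-1.2)·6·51.6 = -371.52
(ad+bc)·Cov[U, Q] = (0.6)·(-13) = -7.8
Cov[B, X] = 463.05 + (-371.52) + (-7.8) = 83.73.

Cov[B, X] = 83.73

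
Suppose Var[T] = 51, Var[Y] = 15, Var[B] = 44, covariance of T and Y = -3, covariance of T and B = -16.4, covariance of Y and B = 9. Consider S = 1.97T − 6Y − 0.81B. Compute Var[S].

Var[S] = a²·Var[T] + b²·Var[Y] + c²·Var[B] + 2ab·covariance of T and Y + 2ac·covariance of T and B + 2bc·covariance of Y and B, with a = 1.97, b = -6, c = -0.81.
= 197.9259 + 540 + 28.8684 + 70.92 + 52.33896 + 87.48
= 977.53326.

Var[S] = 977.53326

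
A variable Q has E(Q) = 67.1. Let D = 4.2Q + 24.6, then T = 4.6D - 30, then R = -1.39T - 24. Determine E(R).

E(D) = 4.2·67.1 + 24.6 = 306.42.
E(T) = 4.6·306.42 + (-30) = 1379.532.
E(R) = (-1.39)·1379.532 + (-24) = -1941.54948.

E(R) = -1941.54948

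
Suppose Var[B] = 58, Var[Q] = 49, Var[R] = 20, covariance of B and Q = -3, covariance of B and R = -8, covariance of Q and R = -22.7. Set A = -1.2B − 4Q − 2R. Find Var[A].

Var[A] = a²·Var[B] + b²·Var[Q] + c²·Var[R] + 2ab·covariance of B and Q + 2ac·covariance of B and R + 2bc·covariance of Q and R, with a = -1.2, b = -4, c = -2.
= 83.52 + 784 + 80 + (-28.8) + (-38.4) + (-363.2)
= 517.12.

Var[A] = 517.12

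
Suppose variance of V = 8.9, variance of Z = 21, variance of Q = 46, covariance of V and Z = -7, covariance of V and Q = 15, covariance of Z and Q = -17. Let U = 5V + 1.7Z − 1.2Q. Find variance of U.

variance of U = a²·variance of V + b²·variance of Z + c²·variance of Q + 2ab·covariance of V and Z + 2ac·covariance of V and Q + 2bc·covariance of Z and Q, with a = 5, b = 1.7, c = -1.2.
= 222.5 + 60.69 + 66.24 + (-119) + (-180) + 69.36
= 119.79.

variance of U = 119.79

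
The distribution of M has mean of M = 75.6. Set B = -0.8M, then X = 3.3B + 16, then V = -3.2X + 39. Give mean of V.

mean of B = (-0.8)·75.6 = -60.48.
mean of X = 3.3·(-60.48) + 16 = -183.584.
mean of V = (-3.2)·(-183.584) + 39 = 626.4688.

mean of V = 626.4688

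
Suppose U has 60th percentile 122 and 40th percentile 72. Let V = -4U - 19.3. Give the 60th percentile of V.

60th percentile of V = -307.3

Since a = -4 < 0 the transformation is decreasing, reversing order: the 60th percentile of V corresponds to the 40th percentile of U.
So P_{60}(V) = a·P_{40}(U) + b = (-4)·72 + (-19.3) = -307.3.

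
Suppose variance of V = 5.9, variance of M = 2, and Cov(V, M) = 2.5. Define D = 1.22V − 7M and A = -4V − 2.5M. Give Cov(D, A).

By bilinearity, Cov(D, A) = ac·variance of V + bd·variance of M + (ad+bc)·Cov(V, M), with a=1.22, b=-7, c=-4, d=-2.5.
ac·variance of V = 1.22·(-4)·5.9 = -28.792
bd·variance of M = (-7)·(-2.5)·2 = 35
(ad+bc)·Cov(V, M) = (24.95)·2.5 = 62.375
Cov(D, A) = -28.792 + 35 + 62.375 = 68.583.

Cov(D, A) = 68.583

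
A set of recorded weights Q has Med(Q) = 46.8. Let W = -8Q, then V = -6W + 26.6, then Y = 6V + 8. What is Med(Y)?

Med(Y) = 13646

Med(W) = (-8)·46.8 = -374.4.
Med(V) = (-6)·(-374.4) + 26.6 = 2273.
Med(Y) = 6·2273 + 8 = 13646.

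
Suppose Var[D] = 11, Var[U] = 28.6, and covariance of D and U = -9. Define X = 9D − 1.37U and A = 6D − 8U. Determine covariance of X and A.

By bilinearity, covariance of X and A = ac·Var[D] + bd·Var[U] + (ad+bc)·covariance of D and U, with a=9, b=-1.37, c=6, d=-8.
ac·Var[D] = 9·6·11 = 594
bd·Var[U] = (-1.37)·(-8)·28.6 = 313.456
(ad+bc)·covariance of D and U = (-80.22)·(-9) = 721.98
covariance of X and A = 594 + 313.456 + 721.98 = 1629.436.

covariance of X and A = 1629.436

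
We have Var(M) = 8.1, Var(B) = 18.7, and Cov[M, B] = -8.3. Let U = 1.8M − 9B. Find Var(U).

Var(U) = 1809.864

Var(U) = a²·Var(M) + b²·Var(B) + 2ab·Cov[M, B] with a = 1.8, b = -9.
= 1.8²·8.1 + (-9)²·18.7 + 2·1.8·(-9)·(-8.3)
= 26.244 + 1514.7 + 268.92 = 1809.864.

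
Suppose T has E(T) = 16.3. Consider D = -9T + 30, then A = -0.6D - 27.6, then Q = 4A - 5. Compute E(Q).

E(Q) = 164.68

E(D) = (-9)·16.3 + 30 = -116.7.
E(A) = (-0.6)·(-116.7) + (-27.6) = 42.42.
E(Q) = 4·42.42 + (-5) = 164.68.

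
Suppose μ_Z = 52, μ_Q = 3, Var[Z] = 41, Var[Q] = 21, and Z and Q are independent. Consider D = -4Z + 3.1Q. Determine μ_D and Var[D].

μ_D = -198.7, Var[D] = 857.81

μ_D = (-4)·μ_Z + 3.1·μ_Q = (-4)·52 + 3.1·3 = -198.7.
Var[D] = a²·Var[Z] + b²·Var[Q] + 2ab·Cov(Z, Q) with a = -4, b = 3.1.
Independence gives Cov(Z, Q) = 0.
= (-4)²·41 + 3.1²·21 + 2·(-4)·3.1·0
= 656 + 201.81 + 0 = 857.81.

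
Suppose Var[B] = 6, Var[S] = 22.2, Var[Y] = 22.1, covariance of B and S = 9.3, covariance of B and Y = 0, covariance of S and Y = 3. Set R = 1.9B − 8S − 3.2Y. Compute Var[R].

Var[R] = a²·Var[B] + b²·Var[S] + c²·Var[Y] + 2ab·covariance of B and S + 2ac·covariance of B and Y + 2bc·covariance of S and Y, with a = 1.9, b = -8, c = -3.2.
= 21.66 + 1420.8 + 226.304 + (-282.72) + 0 + 153.6
= 1539.644.

Var[R] = 1539.644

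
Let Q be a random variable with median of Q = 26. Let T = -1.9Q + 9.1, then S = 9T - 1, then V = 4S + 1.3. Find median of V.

median of T = (-1.9)·26 + 9.1 = -40.3.
median of S = 9·(-40.3) + (-1) = -363.7.
median of V = 4·(-363.7) + 1.3 = -1453.5.

median of V = -1453.5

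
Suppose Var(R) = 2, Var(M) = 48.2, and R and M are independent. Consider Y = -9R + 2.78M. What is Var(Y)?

Var(Y) = 534.50888

Var(Y) = a²·Var(R) + b²·Var(M) + 2ab·Cov(R, M) with a = -9, b = 2.78.
Independence gives Cov(R, M) = 0.
= (-9)²·2 + 2.78²·48.2 + 2·(-9)·2.78·0
= 162 + 372.50888 + 0 = 534.50888.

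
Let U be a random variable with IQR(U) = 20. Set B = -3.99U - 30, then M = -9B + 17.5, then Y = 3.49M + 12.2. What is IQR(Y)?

IQR(Y) = 2506.518

IQR(B) = |-3.99|·20 = 79.8.
IQR(M) = |-9|·79.8 = 718.2.
IQR(Y) = |3.49|·718.2 = 2506.518.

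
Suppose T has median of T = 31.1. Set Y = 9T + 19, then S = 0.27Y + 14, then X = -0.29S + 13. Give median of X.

median of X = -14.46387

median of Y = 9·31.1 + 19 = 298.9.
median of S = 0.27·298.9 + 14 = 94.703.
median of X = (-0.29)·94.703 + 13 = -14.46387.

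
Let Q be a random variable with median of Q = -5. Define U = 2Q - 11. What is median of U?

A linear map preserves order up to sign, so median of U = a·median of Q + b = 2·(-5) + (-11) = -21.

median of U = -21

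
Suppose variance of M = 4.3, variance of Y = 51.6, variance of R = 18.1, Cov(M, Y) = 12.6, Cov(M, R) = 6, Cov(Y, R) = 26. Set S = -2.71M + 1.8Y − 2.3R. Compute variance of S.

variance of S = a²·variance of M + b²·variance of Y + c²·variance of R + 2ab·Cov(M, Y) + 2ac·Cov(M, R) + 2bc·Cov(Y, R), with a = -2.71, b = 1.8, c = -2.3.
= 31.57963 + 167.184 + 95.749 + (-122.9256) + 74.796 + (-215.28)
= 31.10303.

variance of S = 31.10303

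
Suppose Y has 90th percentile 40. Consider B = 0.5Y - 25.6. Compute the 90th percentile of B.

Since a = 0.5 > 0 the transformation is increasing, so the 90th percentile of B = a·(P_{90} of Y) + b = 0.5·40 + (-25.6) = -5.6.

90th percentile of B = -5.6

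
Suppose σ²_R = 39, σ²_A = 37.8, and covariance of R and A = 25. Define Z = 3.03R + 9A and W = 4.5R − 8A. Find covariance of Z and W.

covariance of Z and W = -1783.335

By bilinearity, covariance of Z and W = ac·σ²_R + bd·σ²_A + (ad+bc)·covariance of R and A, with a=3.03, b=9, c=4.5, d=-8.
ac·σ²_R = 3.03·4.5·39 = 531.765
bd·σ²_A = 9·(-8)·37.8 = -2721.6
(ad+bc)·covariance of R and A = (16.26)·25 = 406.5
covariance of Z and W = 531.765 + (-2721.6) + 406.5 = -1783.335.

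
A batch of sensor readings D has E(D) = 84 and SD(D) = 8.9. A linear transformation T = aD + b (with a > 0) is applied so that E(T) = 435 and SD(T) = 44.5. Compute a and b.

SD(T) = a·SD(D) (a > 0), so a = 44.5/8.9 = 5.
E(T) = a·E(D) + b, so b = 435 − 5·84 = 15.

a = 5, b = 15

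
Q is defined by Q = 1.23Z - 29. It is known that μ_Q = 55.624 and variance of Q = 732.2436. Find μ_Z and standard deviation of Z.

μ_Z = 68.8, standard deviation of Z = 22

From Q = 1.23Z - 29: μ_Q = a·μ_Z + b, so μ_Z = (μ_Q − b)/a = (55.624 − (-29))/1.23 = 68.8.
standard deviation of Q = √732.2436 = 27.06.
standard deviation of Q = |a|·standard deviation of Z, so standard deviation of Z = 27.06/|1.23| = 22.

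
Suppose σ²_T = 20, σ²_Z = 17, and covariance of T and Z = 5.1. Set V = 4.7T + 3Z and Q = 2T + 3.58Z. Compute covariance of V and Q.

By bilinearity, covariance of V and Q = ac·σ²_T + bd·σ²_Z + (ad+bc)·covariance of T and Z, with a=4.7, b=3, c=2, d=3.58.
ac·σ²_T = 4.7·2·20 = 188
bd·σ²_Z = 3·3.58·17 = 182.58
(ad+bc)·covariance of T and Z = (22.826)·5.1 = 116.4126
covariance of V and Q = 188 + 182.58 + 116.4126 = 486.9926.

covariance of V and Q = 486.9926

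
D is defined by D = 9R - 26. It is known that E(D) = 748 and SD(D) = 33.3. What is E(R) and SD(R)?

E(R) = 86, SD(R) = 3.7

From D = 9R - 26: E(D) = a·E(R) + b, so E(R) = (E(D) − b)/a = (748 − (-26))/9 = 86.
SD(D) = |a|·SD(R), so SD(R) = 33.3/|9| = 3.7.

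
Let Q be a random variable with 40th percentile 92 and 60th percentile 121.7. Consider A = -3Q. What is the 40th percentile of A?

Since a = -3 < 0 the transformation is decreasing, reversing order: the 40th percentile of A corresponds to the 60th percentile of Q.
So P_{40}(A) = a·P_{60}(Q) + b = (-3)·121.7 = -365.1.

40th percentile of A = -365.1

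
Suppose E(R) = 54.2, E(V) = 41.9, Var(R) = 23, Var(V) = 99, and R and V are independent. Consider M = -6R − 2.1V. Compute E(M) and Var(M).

E(M) = (-6)·E(R) + (-2.1)·E(V) = (-6)·54.2 + (-2.1)·41.9 = -413.19.
Var(M) = a²·Var(R) + b²·Var(V) + 2ab·covariance of R and V with a = -6, b = -2.1.
Independence gives covariance of R and V = 0.
= (-6)²·23 + (-2.1)²·99 + 2·(-6)·(-2.1)·0
= 828 + 436.59 + 0 = 1264.59.

E(M) = -413.19, Var(M) = 1264.59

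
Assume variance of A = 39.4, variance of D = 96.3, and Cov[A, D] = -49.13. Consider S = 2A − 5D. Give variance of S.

variance of S = 3547.7

variance of S = a²·variance of A + b²·variance of D + 2ab·Cov[A, D] with a = 2, b = -5.
= 2²·39.4 + (-5)²·96.3 + 2·2·(-5)·(-49.13)
= 157.6 + 2407.5 + 982.6 = 3547.7.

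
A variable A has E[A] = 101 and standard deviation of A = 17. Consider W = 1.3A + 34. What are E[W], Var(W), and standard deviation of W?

W = 1.3A + 34 is linear with a = 1.3, b = 34.
E[W] = a·E[A] + b = 1.3·101 + 34 = 165.3.
Var(A) = 17² = 289.
Var(W) = a²·Var(A) = 1.3²·289 = 488.41 (the additive constant 34 does not affect variance).
standard deviation of W = |a|·standard deviation of A = |1.3|·17 = 22.1.

E[W] = 165.3, Var(W) = 488.41, standard deviation of W = 22.1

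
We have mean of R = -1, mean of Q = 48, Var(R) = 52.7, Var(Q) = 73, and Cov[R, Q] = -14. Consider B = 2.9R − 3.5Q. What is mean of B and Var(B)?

mean of B = -170.9, Var(B) = 1621.657

mean of B = 2.9·mean of R + (-3.5)·mean of Q = 2.9·(-1) + (-3.5)·48 = -170.9.
Var(B) = a²·Var(R) + b²·Var(Q) + 2ab·Cov[R, Q] with a = 2.9, b = -3.5.
= 2.9²·52.7 + (-3.5)²·73 + 2·2.9·(-3.5)·(-14)
= 443.207 + 894.25 + 284.2 = 1621.657.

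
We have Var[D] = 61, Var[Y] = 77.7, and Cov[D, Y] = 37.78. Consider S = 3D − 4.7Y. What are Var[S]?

Var[S] = 1199.997

Var[S] = a²·Var[D] + b²·Var[Y] + 2ab·Cov[D, Y] with a = 3, b = -4.7.
= 3²·61 + (-4.7)²·77.7 + 2·3·(-4.7)·37.78
= 549 + 1716.393 + (-1065.396) = 1199.997.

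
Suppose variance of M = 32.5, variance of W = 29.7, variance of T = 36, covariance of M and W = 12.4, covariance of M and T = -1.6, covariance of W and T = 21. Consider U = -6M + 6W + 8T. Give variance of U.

variance of U = 5820

variance of U = a²·variance of M + b²·variance of W + c²·variance of T + 2ab·covariance of M and W + 2ac·covariance of M and T + 2bc·covariance of W and T, with a = -6, b = 6, c = 8.
= 1170 + 1069.2 + 2304 + (-892.8) + 153.6 + 2016
= 5820.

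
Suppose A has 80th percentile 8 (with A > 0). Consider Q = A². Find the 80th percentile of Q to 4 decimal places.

A² is increasing, so P_{80}(Q) = g(P_{80}(A)) = 64.

80th percentile of Q = 64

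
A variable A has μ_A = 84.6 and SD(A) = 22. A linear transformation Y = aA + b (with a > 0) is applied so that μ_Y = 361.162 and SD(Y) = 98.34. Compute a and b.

SD(Y) = a·SD(A) (a > 0), so a = 98.34/22 = 4.47.
μ_Y = a·μ_A + b, so b = 361.162 − 4.47·84.6 = -17.

a = 4.47, b = -17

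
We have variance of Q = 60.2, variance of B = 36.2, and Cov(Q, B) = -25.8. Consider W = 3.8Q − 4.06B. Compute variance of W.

variance of W = a²·variance of Q + b²·variance of B + 2ab·Cov(Q, B) with a = 3.8, b = -4.06.
= 3.8²·60.2 + (-4.06)²·36.2 + 2·3.8·(-4.06)·(-25.8)
= 869.288 + 596.70632 + 796.0848 = 2262.07912.

variance of W = 2262.07912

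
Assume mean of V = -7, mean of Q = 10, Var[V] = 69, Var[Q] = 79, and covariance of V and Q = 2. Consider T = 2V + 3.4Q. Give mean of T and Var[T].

mean of T = 2·mean of V + 3.4·mean of Q = 2·(-7) + 3.4·10 = 20.
Var[T] = a²·Var[V] + b²·Var[Q] + 2ab·covariance of V and Q with a = 2, b = 3.4.
= 2²·69 + 3.4²·79 + 2·2·3.4·2
= 276 + 913.24 + 27.2 = 1216.44.

mean of T = 20, Var[T] = 1216.44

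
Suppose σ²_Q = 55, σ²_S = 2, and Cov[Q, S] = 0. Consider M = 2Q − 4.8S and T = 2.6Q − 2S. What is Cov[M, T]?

By bilinearity, Cov[M, T] = ac·σ²_Q + bd·σ²_S + (ad+bc)·Cov[Q, S], with a=2, b=-4.8, c=2.6, d=-2.
ac·σ²_Q = 2·2.6·55 = 286
bd·σ²_S = (-4.8)·(-2)·2 = 19.2
(ad+bc)·Cov[Q, S] = (-16.48)·0 = 0
Cov[M, T] = 286 + 19.2 + 0 = 305.2.

Cov[M, T] = 305.2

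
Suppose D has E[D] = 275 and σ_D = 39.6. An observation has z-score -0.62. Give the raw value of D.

D = 250.448

D = E[D] + z·σ_D = 275 + (-0.62)·39.6 = 250.448.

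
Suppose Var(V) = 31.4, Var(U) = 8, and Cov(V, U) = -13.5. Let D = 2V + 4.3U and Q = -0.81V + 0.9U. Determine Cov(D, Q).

By bilinearity, Cov(D, Q) = ac·Var(V) + bd·Var(U) + (ad+bc)·Cov(V, U), with a=2, b=4.3, c=-0.81, d=0.9.
ac·Var(V) = 2·(-0.81)·31.4 = -50.868
bd·Var(U) = 4.3·0.9·8 = 30.96
(ad+bc)·Cov(V, U) = (-1.683)·(-13.5) = 22.7205
Cov(D, Q) = -50.868 + 30.96 + 22.7205 = 2.8125.

Cov(D, Q) = 2.8125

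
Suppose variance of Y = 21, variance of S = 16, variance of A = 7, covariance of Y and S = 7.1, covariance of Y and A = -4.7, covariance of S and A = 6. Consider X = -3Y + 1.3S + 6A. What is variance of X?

variance of X = a²·variance of Y + b²·variance of S + c²·variance of A + 2ab·covariance of Y and S + 2ac·covariance of Y and A + 2bc·covariance of S and A, with a = -3, b = 1.3, c = 6.
= 189 + 27.04 + 252 + (-55.38) + 169.2 + 93.6
= 675.46.

variance of X = 675.46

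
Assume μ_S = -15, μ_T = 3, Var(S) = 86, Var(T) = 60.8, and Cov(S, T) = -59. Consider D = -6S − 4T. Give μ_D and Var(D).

μ_D = 78, Var(D) = 1236.8

μ_D = (-6)·μ_S + (-4)·μ_T = (-6)·(-15) + (-4)·3 = 78.
Var(D) = a²·Var(S) + b²·Var(T) + 2ab·Cov(S, T) with a = -6, b = -4.
= (-6)²·86 + (-4)²·60.8 + 2·(-6)·(-4)·(-59)
= 3096 + 972.8 + (-2832) = 1236.8.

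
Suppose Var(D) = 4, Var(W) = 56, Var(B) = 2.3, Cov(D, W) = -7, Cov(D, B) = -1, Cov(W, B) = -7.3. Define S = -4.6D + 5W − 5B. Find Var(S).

Var(S) = 2183.14

Var(S) = a²·Var(D) + b²·Var(W) + c²·Var(B) + 2ab·Cov(D, W) + 2ac·Cov(D, B) + 2bc·Cov(W, B), with a = -4.6, b = 5, c = -5.
= 84.64 + 1400 + 57.5 + 322 + (-46) + 365
= 2183.14.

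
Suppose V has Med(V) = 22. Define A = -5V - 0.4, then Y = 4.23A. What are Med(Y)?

Med(Y) = -466.992

Med(A) = (-5)·22 + (-0.4) = -110.4.
Med(Y) = 4.23·(-110.4) = -466.992.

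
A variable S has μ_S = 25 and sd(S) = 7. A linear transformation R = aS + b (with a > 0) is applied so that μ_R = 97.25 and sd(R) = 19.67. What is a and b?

a = 2.81, b = 27

sd(R) = a·sd(S) (a > 0), so a = 19.67/7 = 2.81.
μ_R = a·μ_S + b, so b = 97.25 − 2.81·25 = 27.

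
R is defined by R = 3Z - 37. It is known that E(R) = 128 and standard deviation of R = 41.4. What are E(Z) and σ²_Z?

From R = 3Z - 37: E(R) = a·E(Z) + b, so E(Z) = (E(R) − b)/a = (128 − (-37))/3 = 55.
σ²_R = 41.4² = 1713.96.
σ²_R = a²·σ²_Z, so σ²_Z = 1713.96/3² = 190.44.

E(Z) = 55, σ²_Z = 190.44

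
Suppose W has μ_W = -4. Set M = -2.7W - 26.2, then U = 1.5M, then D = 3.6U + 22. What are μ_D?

μ_M = (-2.7)·(-4) + (-26.2) = -15.4.
μ_U = 1.5·(-15.4) = -23.1.
μ_D = 3.6·(-23.1) + 22 = -61.16.

μ_D = -61.16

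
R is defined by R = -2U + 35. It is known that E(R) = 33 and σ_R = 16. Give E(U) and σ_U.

E(U) = 1, σ_U = 8

From R = -2U + 35: E(R) = a·E(U) + b, so E(U) = (E(R) − b)/a = (33 − 35)/(-2) = 1.
σ_R = |a|·σ_U, so σ_U = 16/|-2| = 8.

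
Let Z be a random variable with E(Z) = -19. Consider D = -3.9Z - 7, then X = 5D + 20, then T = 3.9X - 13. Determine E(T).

E(T) = 1373.45

E(D) = (-3.9)·(-19) + (-7) = 67.1.
E(X) = 5·67.1 + 20 = 355.5.
E(T) = 3.9·355.5 + (-13) = 1373.45.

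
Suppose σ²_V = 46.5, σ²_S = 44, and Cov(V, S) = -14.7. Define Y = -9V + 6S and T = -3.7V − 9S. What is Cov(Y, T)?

By bilinearity, Cov(Y, T) = ac·σ²_V + bd·σ²_S + (ad+bc)·Cov(V, S), with a=-9, b=6, c=-3.7, d=-9.
ac·σ²_V = (-9)·(-3.7)·46.5 = 1548.45
bd·σ²_S = 6·(-9)·44 = -2376
(ad+bc)·Cov(V, S) = (58.8)·(-14.7) = -864.36
Cov(Y, T) = 1548.45 + (-2376) + (-864.36) = -1691.91.

Cov(Y, T) = -1691.91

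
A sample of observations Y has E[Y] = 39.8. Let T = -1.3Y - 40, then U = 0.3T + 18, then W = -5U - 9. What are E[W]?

E[T] = (-1.3)·39.8 + (-40) = -91.74.
E[U] = 0.3·(-91.74) + 18 = -9.522.
E[W] = (-5)·(-9.522) + (-9) = 38.61.

E[W] = 38.61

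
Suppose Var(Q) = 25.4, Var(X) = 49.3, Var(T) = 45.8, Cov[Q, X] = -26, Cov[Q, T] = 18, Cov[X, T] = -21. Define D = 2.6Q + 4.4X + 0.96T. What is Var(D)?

Var(D) = a²·Var(Q) + b²·Var(X) + c²·Var(T) + 2ab·Cov[Q, X] + 2ac·Cov[Q, T] + 2bc·Cov[X, T], with a = 2.6, b = 4.4, c = 0.96.
= 171.704 + 954.448 + 42.20928 + (-594.88) + 89.856 + (-177.408)
= 485.92928.

Var(D) = 485.92928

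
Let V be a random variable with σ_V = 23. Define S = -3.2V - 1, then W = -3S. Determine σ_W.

σ_S = |-3.2|·23 = 73.6.
σ_W = |-3|·73.6 = 220.8.

σ_W = 220.8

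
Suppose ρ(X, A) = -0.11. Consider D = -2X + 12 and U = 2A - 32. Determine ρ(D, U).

ρ(D, U) = 0.11

Linear rescalings preserve |correlation|; the slopes -2 and 2 have opposite signs, so the correlation flips sign: ρ(D, U) = −ρ(X, A) = 0.11.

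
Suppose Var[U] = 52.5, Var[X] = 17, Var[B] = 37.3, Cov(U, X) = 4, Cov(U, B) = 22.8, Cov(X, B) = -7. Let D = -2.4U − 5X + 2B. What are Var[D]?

Var[D] = a²·Var[U] + b²·Var[X] + c²·Var[B] + 2ab·Cov(U, X) + 2ac·Cov(U, B) + 2bc·Cov(X, B), with a = -2.4, b = -5, c = 2.
= 302.4 + 425 + 149.2 + 96 + (-218.88) + 140
= 893.72.

Var[D] = 893.72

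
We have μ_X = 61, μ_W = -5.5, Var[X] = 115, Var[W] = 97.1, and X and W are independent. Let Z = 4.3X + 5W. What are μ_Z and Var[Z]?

μ_Z = 234.8, Var[Z] = 4553.85

μ_Z = 4.3·μ_X + 5·μ_W = 4.3·61 + 5·(-5.5) = 234.8.
Var[Z] = a²·Var[X] + b²·Var[W] + 2ab·Cov[X, W] with a = 4.3, b = 5.
Independence gives Cov[X, W] = 0.
= 4.3²·115 + 5²·97.1 + 2·4.3·5·0
= 2126.35 + 2427.5 + 0 = 4553.85.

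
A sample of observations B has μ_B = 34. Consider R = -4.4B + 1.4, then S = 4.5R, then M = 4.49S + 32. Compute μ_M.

μ_R = (-4.4)·34 + 1.4 = -148.2.
μ_S = 4.5·(-148.2) = -666.9.
μ_M = 4.49·(-666.9) + 32 = -2962.381.

μ_M = -2962.381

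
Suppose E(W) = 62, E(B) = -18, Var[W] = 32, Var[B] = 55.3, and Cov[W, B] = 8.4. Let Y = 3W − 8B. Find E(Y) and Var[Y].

E(Y) = 330, Var[Y] = 3424

E(Y) = 3·E(W) + (-8)·E(B) = 3·62 + (-8)·(-18) = 330.
Var[Y] = a²·Var[W] + b²·Var[B] + 2ab·Cov[W, B] with a = 3, b = -8.
= 3²·32 + (-8)²·55.3 + 2·3·(-8)·8.4
= 288 + 3539.2 + (-403.2) = 3424.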